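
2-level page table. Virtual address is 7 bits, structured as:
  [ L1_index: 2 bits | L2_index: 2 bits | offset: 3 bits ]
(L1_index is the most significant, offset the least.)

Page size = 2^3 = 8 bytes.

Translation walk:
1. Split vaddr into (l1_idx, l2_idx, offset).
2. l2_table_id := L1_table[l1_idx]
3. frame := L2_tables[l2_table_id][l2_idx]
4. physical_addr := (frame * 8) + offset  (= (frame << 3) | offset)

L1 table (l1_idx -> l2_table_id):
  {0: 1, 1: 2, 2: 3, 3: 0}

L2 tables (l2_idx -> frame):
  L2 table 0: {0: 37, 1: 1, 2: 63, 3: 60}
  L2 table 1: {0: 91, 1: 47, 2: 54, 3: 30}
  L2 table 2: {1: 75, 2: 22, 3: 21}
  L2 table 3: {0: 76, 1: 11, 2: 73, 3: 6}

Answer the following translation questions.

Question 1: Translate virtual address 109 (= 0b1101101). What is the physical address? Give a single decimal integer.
Answer: 13

Derivation:
vaddr = 109 = 0b1101101
Split: l1_idx=3, l2_idx=1, offset=5
L1[3] = 0
L2[0][1] = 1
paddr = 1 * 8 + 5 = 13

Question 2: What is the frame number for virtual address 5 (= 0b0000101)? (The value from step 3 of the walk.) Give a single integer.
Answer: 91

Derivation:
vaddr = 5: l1_idx=0, l2_idx=0
L1[0] = 1; L2[1][0] = 91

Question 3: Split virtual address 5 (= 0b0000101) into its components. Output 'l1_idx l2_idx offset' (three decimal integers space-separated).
vaddr = 5 = 0b0000101
  top 2 bits -> l1_idx = 0
  next 2 bits -> l2_idx = 0
  bottom 3 bits -> offset = 5

Answer: 0 0 5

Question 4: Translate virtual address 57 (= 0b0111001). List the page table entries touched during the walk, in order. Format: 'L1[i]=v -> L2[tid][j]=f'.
Answer: L1[1]=2 -> L2[2][3]=21

Derivation:
vaddr = 57 = 0b0111001
Split: l1_idx=1, l2_idx=3, offset=1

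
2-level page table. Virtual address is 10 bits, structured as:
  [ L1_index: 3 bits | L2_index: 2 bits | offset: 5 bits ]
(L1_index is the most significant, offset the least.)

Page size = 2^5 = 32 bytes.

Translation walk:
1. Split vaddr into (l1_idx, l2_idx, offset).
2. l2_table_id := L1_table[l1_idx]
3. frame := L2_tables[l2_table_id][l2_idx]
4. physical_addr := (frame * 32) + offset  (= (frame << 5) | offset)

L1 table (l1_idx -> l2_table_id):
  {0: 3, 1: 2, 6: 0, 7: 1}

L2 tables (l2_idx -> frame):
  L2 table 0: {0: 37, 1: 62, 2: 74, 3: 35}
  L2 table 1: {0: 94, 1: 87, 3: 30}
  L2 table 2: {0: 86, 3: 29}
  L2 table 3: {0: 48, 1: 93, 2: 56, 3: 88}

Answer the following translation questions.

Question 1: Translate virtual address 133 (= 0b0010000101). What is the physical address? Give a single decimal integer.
vaddr = 133 = 0b0010000101
Split: l1_idx=1, l2_idx=0, offset=5
L1[1] = 2
L2[2][0] = 86
paddr = 86 * 32 + 5 = 2757

Answer: 2757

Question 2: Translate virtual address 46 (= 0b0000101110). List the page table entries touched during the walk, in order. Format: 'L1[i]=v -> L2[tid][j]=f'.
Answer: L1[0]=3 -> L2[3][1]=93

Derivation:
vaddr = 46 = 0b0000101110
Split: l1_idx=0, l2_idx=1, offset=14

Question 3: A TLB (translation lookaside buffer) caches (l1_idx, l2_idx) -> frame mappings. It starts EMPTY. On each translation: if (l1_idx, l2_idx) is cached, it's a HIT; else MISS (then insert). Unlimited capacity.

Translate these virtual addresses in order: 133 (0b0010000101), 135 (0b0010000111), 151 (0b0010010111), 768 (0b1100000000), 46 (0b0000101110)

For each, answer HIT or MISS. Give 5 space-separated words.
Answer: MISS HIT HIT MISS MISS

Derivation:
vaddr=133: (1,0) not in TLB -> MISS, insert
vaddr=135: (1,0) in TLB -> HIT
vaddr=151: (1,0) in TLB -> HIT
vaddr=768: (6,0) not in TLB -> MISS, insert
vaddr=46: (0,1) not in TLB -> MISS, insert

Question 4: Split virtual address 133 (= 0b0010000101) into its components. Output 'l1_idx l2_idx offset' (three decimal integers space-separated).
Answer: 1 0 5

Derivation:
vaddr = 133 = 0b0010000101
  top 3 bits -> l1_idx = 1
  next 2 bits -> l2_idx = 0
  bottom 5 bits -> offset = 5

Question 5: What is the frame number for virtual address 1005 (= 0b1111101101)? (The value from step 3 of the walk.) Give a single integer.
vaddr = 1005: l1_idx=7, l2_idx=3
L1[7] = 1; L2[1][3] = 30

Answer: 30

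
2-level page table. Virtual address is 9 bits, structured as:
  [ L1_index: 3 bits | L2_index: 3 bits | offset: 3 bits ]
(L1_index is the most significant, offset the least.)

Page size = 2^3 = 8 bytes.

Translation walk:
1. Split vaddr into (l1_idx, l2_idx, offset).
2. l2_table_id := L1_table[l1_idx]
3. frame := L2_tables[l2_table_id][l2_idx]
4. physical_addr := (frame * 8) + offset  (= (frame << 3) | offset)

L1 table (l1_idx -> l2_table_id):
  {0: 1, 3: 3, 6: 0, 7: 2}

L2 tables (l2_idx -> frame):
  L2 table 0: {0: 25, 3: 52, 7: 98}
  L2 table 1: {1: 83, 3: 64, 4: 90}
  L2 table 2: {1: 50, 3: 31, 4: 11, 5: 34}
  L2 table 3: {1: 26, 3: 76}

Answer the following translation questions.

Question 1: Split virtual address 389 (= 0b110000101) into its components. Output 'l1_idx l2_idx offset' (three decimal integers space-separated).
vaddr = 389 = 0b110000101
  top 3 bits -> l1_idx = 6
  next 3 bits -> l2_idx = 0
  bottom 3 bits -> offset = 5

Answer: 6 0 5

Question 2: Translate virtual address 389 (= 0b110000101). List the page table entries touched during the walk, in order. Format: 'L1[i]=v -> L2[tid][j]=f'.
vaddr = 389 = 0b110000101
Split: l1_idx=6, l2_idx=0, offset=5

Answer: L1[6]=0 -> L2[0][0]=25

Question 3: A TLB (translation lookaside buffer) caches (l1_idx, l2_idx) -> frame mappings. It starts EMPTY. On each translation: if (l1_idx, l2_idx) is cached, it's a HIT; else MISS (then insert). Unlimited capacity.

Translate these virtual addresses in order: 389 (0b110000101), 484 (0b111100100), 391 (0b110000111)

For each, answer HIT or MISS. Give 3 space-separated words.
Answer: MISS MISS HIT

Derivation:
vaddr=389: (6,0) not in TLB -> MISS, insert
vaddr=484: (7,4) not in TLB -> MISS, insert
vaddr=391: (6,0) in TLB -> HIT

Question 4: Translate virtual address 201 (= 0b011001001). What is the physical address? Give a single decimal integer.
vaddr = 201 = 0b011001001
Split: l1_idx=3, l2_idx=1, offset=1
L1[3] = 3
L2[3][1] = 26
paddr = 26 * 8 + 1 = 209

Answer: 209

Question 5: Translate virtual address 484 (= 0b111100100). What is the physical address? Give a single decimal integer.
vaddr = 484 = 0b111100100
Split: l1_idx=7, l2_idx=4, offset=4
L1[7] = 2
L2[2][4] = 11
paddr = 11 * 8 + 4 = 92

Answer: 92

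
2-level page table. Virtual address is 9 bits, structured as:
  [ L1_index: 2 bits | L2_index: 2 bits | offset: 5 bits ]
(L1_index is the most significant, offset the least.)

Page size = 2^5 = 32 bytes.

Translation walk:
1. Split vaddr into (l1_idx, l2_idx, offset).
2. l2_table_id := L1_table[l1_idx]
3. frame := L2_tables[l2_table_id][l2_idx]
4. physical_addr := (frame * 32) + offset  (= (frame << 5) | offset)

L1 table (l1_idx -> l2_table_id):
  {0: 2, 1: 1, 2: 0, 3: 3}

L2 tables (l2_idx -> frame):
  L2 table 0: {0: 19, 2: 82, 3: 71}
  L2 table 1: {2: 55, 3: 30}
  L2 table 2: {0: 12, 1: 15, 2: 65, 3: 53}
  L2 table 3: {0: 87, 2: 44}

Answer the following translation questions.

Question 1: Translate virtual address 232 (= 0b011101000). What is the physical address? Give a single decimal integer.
Answer: 968

Derivation:
vaddr = 232 = 0b011101000
Split: l1_idx=1, l2_idx=3, offset=8
L1[1] = 1
L2[1][3] = 30
paddr = 30 * 32 + 8 = 968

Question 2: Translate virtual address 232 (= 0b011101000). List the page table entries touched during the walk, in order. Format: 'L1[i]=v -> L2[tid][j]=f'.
vaddr = 232 = 0b011101000
Split: l1_idx=1, l2_idx=3, offset=8

Answer: L1[1]=1 -> L2[1][3]=30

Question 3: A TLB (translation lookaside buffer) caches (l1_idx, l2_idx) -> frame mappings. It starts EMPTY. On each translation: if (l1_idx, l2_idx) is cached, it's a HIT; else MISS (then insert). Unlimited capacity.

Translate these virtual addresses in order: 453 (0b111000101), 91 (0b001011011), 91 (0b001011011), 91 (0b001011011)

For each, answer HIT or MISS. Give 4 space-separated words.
vaddr=453: (3,2) not in TLB -> MISS, insert
vaddr=91: (0,2) not in TLB -> MISS, insert
vaddr=91: (0,2) in TLB -> HIT
vaddr=91: (0,2) in TLB -> HIT

Answer: MISS MISS HIT HIT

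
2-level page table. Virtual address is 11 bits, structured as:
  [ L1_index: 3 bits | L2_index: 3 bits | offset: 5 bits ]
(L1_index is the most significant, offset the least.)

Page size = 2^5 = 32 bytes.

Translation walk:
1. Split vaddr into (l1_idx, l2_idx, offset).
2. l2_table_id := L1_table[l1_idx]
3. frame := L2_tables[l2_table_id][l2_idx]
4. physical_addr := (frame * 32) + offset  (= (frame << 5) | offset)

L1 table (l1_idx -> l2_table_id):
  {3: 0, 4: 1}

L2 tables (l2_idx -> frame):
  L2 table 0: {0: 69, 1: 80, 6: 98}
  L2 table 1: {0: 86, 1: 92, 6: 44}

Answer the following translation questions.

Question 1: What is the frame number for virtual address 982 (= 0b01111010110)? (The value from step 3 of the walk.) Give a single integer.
vaddr = 982: l1_idx=3, l2_idx=6
L1[3] = 0; L2[0][6] = 98

Answer: 98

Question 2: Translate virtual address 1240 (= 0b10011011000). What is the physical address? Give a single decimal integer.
Answer: 1432

Derivation:
vaddr = 1240 = 0b10011011000
Split: l1_idx=4, l2_idx=6, offset=24
L1[4] = 1
L2[1][6] = 44
paddr = 44 * 32 + 24 = 1432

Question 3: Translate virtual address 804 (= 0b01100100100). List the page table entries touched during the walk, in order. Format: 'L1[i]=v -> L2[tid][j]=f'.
Answer: L1[3]=0 -> L2[0][1]=80

Derivation:
vaddr = 804 = 0b01100100100
Split: l1_idx=3, l2_idx=1, offset=4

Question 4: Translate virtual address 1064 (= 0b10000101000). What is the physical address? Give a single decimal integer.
vaddr = 1064 = 0b10000101000
Split: l1_idx=4, l2_idx=1, offset=8
L1[4] = 1
L2[1][1] = 92
paddr = 92 * 32 + 8 = 2952

Answer: 2952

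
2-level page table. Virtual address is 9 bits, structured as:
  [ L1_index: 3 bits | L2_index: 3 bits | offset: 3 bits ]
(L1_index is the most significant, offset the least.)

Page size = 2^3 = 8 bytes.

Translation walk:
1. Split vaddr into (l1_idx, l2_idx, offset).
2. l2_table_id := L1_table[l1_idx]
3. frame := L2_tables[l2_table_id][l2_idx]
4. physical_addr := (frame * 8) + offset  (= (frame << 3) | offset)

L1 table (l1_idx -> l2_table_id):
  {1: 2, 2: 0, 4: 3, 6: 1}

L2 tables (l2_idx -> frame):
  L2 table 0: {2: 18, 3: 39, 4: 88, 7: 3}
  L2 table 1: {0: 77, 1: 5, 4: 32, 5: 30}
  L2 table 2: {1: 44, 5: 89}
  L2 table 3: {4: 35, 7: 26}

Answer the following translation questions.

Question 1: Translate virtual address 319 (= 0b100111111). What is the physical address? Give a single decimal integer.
vaddr = 319 = 0b100111111
Split: l1_idx=4, l2_idx=7, offset=7
L1[4] = 3
L2[3][7] = 26
paddr = 26 * 8 + 7 = 215

Answer: 215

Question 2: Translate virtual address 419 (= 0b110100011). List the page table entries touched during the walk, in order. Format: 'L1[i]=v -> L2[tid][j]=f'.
vaddr = 419 = 0b110100011
Split: l1_idx=6, l2_idx=4, offset=3

Answer: L1[6]=1 -> L2[1][4]=32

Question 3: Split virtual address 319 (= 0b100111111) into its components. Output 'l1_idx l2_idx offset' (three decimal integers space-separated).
vaddr = 319 = 0b100111111
  top 3 bits -> l1_idx = 4
  next 3 bits -> l2_idx = 7
  bottom 3 bits -> offset = 7

Answer: 4 7 7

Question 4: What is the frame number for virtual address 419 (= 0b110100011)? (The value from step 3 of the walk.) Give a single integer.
vaddr = 419: l1_idx=6, l2_idx=4
L1[6] = 1; L2[1][4] = 32

Answer: 32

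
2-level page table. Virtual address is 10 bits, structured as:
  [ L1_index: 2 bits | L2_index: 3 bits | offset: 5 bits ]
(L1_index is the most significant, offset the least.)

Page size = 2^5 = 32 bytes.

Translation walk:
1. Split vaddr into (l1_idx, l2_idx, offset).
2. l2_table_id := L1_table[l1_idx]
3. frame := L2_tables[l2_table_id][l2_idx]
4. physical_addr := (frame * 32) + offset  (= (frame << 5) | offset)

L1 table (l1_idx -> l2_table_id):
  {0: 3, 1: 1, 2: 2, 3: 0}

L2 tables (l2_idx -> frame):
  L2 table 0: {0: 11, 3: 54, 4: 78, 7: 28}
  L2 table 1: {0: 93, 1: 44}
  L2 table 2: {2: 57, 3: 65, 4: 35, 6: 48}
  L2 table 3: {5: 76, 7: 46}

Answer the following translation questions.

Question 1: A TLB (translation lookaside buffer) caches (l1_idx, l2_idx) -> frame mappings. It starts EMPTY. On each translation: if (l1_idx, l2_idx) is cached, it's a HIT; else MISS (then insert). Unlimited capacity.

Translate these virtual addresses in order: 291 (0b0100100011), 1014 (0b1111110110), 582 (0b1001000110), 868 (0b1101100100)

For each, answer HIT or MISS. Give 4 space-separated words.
Answer: MISS MISS MISS MISS

Derivation:
vaddr=291: (1,1) not in TLB -> MISS, insert
vaddr=1014: (3,7) not in TLB -> MISS, insert
vaddr=582: (2,2) not in TLB -> MISS, insert
vaddr=868: (3,3) not in TLB -> MISS, insert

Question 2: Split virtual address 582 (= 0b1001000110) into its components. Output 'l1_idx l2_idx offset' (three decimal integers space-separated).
vaddr = 582 = 0b1001000110
  top 2 bits -> l1_idx = 2
  next 3 bits -> l2_idx = 2
  bottom 5 bits -> offset = 6

Answer: 2 2 6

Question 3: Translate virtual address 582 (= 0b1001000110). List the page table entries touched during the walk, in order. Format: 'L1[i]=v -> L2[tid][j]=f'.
Answer: L1[2]=2 -> L2[2][2]=57

Derivation:
vaddr = 582 = 0b1001000110
Split: l1_idx=2, l2_idx=2, offset=6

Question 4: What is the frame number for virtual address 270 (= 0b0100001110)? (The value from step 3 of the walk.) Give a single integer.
vaddr = 270: l1_idx=1, l2_idx=0
L1[1] = 1; L2[1][0] = 93

Answer: 93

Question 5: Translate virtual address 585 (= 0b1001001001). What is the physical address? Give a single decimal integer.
vaddr = 585 = 0b1001001001
Split: l1_idx=2, l2_idx=2, offset=9
L1[2] = 2
L2[2][2] = 57
paddr = 57 * 32 + 9 = 1833

Answer: 1833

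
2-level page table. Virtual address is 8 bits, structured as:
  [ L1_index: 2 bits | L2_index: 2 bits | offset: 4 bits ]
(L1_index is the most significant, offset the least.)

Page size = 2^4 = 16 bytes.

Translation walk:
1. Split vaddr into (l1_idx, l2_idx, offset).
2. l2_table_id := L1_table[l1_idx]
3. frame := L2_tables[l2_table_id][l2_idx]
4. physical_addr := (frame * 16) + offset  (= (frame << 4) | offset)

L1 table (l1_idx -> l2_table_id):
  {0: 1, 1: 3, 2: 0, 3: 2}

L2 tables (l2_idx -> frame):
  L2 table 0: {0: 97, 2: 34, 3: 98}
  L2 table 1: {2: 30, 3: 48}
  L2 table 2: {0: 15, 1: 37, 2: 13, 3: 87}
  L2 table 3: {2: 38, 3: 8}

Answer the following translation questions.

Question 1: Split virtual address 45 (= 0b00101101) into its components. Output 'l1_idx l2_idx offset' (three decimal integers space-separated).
Answer: 0 2 13

Derivation:
vaddr = 45 = 0b00101101
  top 2 bits -> l1_idx = 0
  next 2 bits -> l2_idx = 2
  bottom 4 bits -> offset = 13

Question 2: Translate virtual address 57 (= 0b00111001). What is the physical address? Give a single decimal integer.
Answer: 777

Derivation:
vaddr = 57 = 0b00111001
Split: l1_idx=0, l2_idx=3, offset=9
L1[0] = 1
L2[1][3] = 48
paddr = 48 * 16 + 9 = 777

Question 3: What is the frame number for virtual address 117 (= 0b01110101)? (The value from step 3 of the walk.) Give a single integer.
vaddr = 117: l1_idx=1, l2_idx=3
L1[1] = 3; L2[3][3] = 8

Answer: 8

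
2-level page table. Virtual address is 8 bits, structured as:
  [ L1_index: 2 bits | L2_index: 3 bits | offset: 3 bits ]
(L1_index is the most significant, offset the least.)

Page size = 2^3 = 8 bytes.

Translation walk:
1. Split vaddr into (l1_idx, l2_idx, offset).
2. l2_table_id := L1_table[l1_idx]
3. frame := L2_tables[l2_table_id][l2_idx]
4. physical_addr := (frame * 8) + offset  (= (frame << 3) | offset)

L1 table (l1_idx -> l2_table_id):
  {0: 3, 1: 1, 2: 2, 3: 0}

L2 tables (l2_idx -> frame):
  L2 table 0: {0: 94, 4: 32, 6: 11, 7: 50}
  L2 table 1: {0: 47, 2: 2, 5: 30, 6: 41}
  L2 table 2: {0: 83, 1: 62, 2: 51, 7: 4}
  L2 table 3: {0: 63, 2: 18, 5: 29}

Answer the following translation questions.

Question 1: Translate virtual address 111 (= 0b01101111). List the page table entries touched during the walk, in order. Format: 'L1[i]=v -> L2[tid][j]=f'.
vaddr = 111 = 0b01101111
Split: l1_idx=1, l2_idx=5, offset=7

Answer: L1[1]=1 -> L2[1][5]=30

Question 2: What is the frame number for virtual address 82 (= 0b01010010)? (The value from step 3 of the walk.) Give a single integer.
vaddr = 82: l1_idx=1, l2_idx=2
L1[1] = 1; L2[1][2] = 2

Answer: 2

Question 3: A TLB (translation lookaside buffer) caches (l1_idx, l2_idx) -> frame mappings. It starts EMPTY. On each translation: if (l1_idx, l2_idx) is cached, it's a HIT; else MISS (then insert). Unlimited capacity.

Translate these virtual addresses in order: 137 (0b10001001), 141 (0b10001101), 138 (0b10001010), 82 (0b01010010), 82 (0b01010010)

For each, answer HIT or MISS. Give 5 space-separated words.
Answer: MISS HIT HIT MISS HIT

Derivation:
vaddr=137: (2,1) not in TLB -> MISS, insert
vaddr=141: (2,1) in TLB -> HIT
vaddr=138: (2,1) in TLB -> HIT
vaddr=82: (1,2) not in TLB -> MISS, insert
vaddr=82: (1,2) in TLB -> HIT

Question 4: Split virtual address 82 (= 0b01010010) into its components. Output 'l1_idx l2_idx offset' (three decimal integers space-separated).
Answer: 1 2 2

Derivation:
vaddr = 82 = 0b01010010
  top 2 bits -> l1_idx = 1
  next 3 bits -> l2_idx = 2
  bottom 3 bits -> offset = 2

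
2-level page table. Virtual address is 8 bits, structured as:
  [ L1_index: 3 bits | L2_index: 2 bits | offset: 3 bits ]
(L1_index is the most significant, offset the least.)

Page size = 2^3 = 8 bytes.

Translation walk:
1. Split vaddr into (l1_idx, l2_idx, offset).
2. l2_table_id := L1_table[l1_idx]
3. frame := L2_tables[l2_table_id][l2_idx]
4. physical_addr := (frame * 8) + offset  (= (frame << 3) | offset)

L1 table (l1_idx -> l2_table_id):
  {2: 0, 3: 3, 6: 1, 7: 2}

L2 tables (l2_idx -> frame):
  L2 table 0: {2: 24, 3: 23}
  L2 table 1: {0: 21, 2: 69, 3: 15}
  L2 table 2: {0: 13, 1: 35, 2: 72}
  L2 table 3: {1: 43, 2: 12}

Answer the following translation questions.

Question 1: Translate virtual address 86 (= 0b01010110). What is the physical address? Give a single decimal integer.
vaddr = 86 = 0b01010110
Split: l1_idx=2, l2_idx=2, offset=6
L1[2] = 0
L2[0][2] = 24
paddr = 24 * 8 + 6 = 198

Answer: 198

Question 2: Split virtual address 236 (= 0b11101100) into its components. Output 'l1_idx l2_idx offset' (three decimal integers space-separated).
Answer: 7 1 4

Derivation:
vaddr = 236 = 0b11101100
  top 3 bits -> l1_idx = 7
  next 2 bits -> l2_idx = 1
  bottom 3 bits -> offset = 4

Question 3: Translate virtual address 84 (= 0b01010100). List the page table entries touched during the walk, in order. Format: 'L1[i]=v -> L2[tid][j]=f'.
Answer: L1[2]=0 -> L2[0][2]=24

Derivation:
vaddr = 84 = 0b01010100
Split: l1_idx=2, l2_idx=2, offset=4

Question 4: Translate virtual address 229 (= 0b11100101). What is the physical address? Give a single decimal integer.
Answer: 109

Derivation:
vaddr = 229 = 0b11100101
Split: l1_idx=7, l2_idx=0, offset=5
L1[7] = 2
L2[2][0] = 13
paddr = 13 * 8 + 5 = 109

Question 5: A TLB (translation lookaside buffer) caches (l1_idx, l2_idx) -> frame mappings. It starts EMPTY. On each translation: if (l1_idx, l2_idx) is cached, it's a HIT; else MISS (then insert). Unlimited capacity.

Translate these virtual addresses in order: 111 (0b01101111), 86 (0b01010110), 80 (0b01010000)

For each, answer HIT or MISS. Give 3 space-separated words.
Answer: MISS MISS HIT

Derivation:
vaddr=111: (3,1) not in TLB -> MISS, insert
vaddr=86: (2,2) not in TLB -> MISS, insert
vaddr=80: (2,2) in TLB -> HIT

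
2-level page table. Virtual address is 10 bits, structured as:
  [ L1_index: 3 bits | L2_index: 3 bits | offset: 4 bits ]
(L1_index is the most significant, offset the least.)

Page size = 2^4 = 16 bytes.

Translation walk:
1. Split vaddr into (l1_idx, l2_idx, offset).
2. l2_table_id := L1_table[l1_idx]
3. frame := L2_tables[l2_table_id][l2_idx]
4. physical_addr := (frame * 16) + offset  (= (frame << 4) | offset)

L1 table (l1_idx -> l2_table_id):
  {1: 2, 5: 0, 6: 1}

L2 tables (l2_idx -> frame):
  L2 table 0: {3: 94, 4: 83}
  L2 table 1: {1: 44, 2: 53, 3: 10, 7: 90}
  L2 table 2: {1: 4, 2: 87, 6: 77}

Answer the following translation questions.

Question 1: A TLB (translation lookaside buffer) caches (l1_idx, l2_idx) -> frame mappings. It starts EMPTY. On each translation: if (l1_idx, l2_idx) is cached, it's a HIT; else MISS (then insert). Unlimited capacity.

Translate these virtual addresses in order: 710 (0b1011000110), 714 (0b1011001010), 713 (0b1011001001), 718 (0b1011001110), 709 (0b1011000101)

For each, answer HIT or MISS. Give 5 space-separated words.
Answer: MISS HIT HIT HIT HIT

Derivation:
vaddr=710: (5,4) not in TLB -> MISS, insert
vaddr=714: (5,4) in TLB -> HIT
vaddr=713: (5,4) in TLB -> HIT
vaddr=718: (5,4) in TLB -> HIT
vaddr=709: (5,4) in TLB -> HIT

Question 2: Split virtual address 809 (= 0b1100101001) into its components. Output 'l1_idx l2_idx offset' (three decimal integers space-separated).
vaddr = 809 = 0b1100101001
  top 3 bits -> l1_idx = 6
  next 3 bits -> l2_idx = 2
  bottom 4 bits -> offset = 9

Answer: 6 2 9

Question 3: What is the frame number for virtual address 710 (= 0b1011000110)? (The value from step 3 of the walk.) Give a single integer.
Answer: 83

Derivation:
vaddr = 710: l1_idx=5, l2_idx=4
L1[5] = 0; L2[0][4] = 83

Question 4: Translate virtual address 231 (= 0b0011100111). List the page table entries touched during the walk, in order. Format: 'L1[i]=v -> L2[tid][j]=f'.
Answer: L1[1]=2 -> L2[2][6]=77

Derivation:
vaddr = 231 = 0b0011100111
Split: l1_idx=1, l2_idx=6, offset=7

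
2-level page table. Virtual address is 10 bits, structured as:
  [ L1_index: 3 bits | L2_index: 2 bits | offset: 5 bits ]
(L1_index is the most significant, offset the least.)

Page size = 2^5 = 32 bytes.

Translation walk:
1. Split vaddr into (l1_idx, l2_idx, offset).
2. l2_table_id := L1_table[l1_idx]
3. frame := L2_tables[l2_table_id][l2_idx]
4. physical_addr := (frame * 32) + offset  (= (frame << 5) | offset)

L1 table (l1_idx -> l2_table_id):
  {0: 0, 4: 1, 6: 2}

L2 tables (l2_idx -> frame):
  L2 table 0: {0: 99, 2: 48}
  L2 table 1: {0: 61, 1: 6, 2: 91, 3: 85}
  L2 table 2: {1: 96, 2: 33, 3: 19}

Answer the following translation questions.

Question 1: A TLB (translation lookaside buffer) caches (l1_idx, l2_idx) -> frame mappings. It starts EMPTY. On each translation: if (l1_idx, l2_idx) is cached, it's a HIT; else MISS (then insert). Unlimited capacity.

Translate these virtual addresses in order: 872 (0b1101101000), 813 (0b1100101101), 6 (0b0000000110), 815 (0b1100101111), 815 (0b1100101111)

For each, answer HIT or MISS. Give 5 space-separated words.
Answer: MISS MISS MISS HIT HIT

Derivation:
vaddr=872: (6,3) not in TLB -> MISS, insert
vaddr=813: (6,1) not in TLB -> MISS, insert
vaddr=6: (0,0) not in TLB -> MISS, insert
vaddr=815: (6,1) in TLB -> HIT
vaddr=815: (6,1) in TLB -> HIT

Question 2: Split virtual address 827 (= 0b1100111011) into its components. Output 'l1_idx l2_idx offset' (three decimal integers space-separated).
Answer: 6 1 27

Derivation:
vaddr = 827 = 0b1100111011
  top 3 bits -> l1_idx = 6
  next 2 bits -> l2_idx = 1
  bottom 5 bits -> offset = 27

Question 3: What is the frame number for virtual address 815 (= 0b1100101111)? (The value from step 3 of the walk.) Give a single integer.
Answer: 96

Derivation:
vaddr = 815: l1_idx=6, l2_idx=1
L1[6] = 2; L2[2][1] = 96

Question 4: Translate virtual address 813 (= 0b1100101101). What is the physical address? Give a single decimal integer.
Answer: 3085

Derivation:
vaddr = 813 = 0b1100101101
Split: l1_idx=6, l2_idx=1, offset=13
L1[6] = 2
L2[2][1] = 96
paddr = 96 * 32 + 13 = 3085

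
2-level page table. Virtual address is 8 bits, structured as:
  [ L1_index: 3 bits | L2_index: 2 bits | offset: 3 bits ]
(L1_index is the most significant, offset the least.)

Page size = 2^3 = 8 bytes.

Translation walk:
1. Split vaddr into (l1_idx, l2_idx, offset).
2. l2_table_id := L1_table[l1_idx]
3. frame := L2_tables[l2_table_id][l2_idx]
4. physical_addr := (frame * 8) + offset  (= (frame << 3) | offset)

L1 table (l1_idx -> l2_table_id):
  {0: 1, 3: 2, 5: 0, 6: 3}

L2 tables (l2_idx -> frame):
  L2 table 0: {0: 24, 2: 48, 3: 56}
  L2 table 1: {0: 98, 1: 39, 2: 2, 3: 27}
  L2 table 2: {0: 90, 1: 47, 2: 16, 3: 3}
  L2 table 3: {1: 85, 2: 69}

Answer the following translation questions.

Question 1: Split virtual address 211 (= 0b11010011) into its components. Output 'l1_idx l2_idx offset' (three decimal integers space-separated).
Answer: 6 2 3

Derivation:
vaddr = 211 = 0b11010011
  top 3 bits -> l1_idx = 6
  next 2 bits -> l2_idx = 2
  bottom 3 bits -> offset = 3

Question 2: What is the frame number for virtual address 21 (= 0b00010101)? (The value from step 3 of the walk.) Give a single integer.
vaddr = 21: l1_idx=0, l2_idx=2
L1[0] = 1; L2[1][2] = 2

Answer: 2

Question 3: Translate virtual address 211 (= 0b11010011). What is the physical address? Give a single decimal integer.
vaddr = 211 = 0b11010011
Split: l1_idx=6, l2_idx=2, offset=3
L1[6] = 3
L2[3][2] = 69
paddr = 69 * 8 + 3 = 555

Answer: 555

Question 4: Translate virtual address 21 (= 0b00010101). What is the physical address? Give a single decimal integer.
vaddr = 21 = 0b00010101
Split: l1_idx=0, l2_idx=2, offset=5
L1[0] = 1
L2[1][2] = 2
paddr = 2 * 8 + 5 = 21

Answer: 21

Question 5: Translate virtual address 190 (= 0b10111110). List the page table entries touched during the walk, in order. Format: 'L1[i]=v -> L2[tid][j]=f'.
vaddr = 190 = 0b10111110
Split: l1_idx=5, l2_idx=3, offset=6

Answer: L1[5]=0 -> L2[0][3]=56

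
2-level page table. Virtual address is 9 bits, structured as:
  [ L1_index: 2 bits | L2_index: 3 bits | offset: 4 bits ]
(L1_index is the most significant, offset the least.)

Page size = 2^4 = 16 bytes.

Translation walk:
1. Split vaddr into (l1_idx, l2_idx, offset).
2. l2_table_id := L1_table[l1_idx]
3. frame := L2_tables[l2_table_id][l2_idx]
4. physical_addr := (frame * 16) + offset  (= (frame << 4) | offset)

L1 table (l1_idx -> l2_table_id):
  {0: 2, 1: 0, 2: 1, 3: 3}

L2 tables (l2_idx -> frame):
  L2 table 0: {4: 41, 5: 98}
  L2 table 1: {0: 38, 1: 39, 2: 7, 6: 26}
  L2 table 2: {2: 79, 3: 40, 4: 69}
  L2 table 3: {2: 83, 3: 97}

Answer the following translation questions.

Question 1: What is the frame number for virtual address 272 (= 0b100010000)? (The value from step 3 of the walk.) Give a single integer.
vaddr = 272: l1_idx=2, l2_idx=1
L1[2] = 1; L2[1][1] = 39

Answer: 39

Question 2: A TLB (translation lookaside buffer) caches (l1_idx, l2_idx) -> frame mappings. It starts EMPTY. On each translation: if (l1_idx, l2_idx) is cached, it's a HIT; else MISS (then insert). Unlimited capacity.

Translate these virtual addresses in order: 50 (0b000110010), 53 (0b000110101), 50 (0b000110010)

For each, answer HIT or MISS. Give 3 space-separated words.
vaddr=50: (0,3) not in TLB -> MISS, insert
vaddr=53: (0,3) in TLB -> HIT
vaddr=50: (0,3) in TLB -> HIT

Answer: MISS HIT HIT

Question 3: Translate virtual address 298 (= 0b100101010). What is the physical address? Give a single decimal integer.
Answer: 122

Derivation:
vaddr = 298 = 0b100101010
Split: l1_idx=2, l2_idx=2, offset=10
L1[2] = 1
L2[1][2] = 7
paddr = 7 * 16 + 10 = 122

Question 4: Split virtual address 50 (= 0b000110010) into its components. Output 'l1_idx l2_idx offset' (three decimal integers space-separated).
Answer: 0 3 2

Derivation:
vaddr = 50 = 0b000110010
  top 2 bits -> l1_idx = 0
  next 3 bits -> l2_idx = 3
  bottom 4 bits -> offset = 2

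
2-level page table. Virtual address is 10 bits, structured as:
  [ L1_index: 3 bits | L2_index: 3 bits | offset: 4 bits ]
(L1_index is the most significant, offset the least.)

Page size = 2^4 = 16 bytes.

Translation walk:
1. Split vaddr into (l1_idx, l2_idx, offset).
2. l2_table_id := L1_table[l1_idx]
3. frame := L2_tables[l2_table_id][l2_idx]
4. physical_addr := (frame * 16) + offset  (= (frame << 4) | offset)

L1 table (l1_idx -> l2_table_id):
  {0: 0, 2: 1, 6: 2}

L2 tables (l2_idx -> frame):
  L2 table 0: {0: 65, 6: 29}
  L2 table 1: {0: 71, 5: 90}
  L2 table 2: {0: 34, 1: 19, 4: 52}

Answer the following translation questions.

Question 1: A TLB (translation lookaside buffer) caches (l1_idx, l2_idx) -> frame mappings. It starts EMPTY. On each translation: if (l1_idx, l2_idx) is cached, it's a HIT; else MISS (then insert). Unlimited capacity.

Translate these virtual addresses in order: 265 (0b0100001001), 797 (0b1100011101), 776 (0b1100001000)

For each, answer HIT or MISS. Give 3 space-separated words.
vaddr=265: (2,0) not in TLB -> MISS, insert
vaddr=797: (6,1) not in TLB -> MISS, insert
vaddr=776: (6,0) not in TLB -> MISS, insert

Answer: MISS MISS MISS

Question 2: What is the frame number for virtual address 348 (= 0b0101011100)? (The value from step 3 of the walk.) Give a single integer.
Answer: 90

Derivation:
vaddr = 348: l1_idx=2, l2_idx=5
L1[2] = 1; L2[1][5] = 90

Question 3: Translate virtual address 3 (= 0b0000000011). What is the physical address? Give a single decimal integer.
Answer: 1043

Derivation:
vaddr = 3 = 0b0000000011
Split: l1_idx=0, l2_idx=0, offset=3
L1[0] = 0
L2[0][0] = 65
paddr = 65 * 16 + 3 = 1043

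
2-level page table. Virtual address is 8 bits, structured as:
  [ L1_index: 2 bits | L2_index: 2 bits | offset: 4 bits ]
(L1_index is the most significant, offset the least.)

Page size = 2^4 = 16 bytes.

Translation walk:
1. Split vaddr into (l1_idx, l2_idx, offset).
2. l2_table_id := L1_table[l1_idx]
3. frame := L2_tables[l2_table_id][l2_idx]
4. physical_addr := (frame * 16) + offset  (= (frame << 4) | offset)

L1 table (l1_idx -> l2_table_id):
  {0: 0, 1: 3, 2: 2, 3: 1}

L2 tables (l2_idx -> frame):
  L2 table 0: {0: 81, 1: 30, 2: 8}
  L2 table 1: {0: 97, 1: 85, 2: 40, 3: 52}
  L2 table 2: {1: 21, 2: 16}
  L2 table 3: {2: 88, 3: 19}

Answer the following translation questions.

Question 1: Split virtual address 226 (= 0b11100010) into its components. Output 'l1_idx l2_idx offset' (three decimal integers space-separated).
Answer: 3 2 2

Derivation:
vaddr = 226 = 0b11100010
  top 2 bits -> l1_idx = 3
  next 2 bits -> l2_idx = 2
  bottom 4 bits -> offset = 2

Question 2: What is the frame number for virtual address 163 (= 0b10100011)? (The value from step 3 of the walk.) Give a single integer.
Answer: 16

Derivation:
vaddr = 163: l1_idx=2, l2_idx=2
L1[2] = 2; L2[2][2] = 16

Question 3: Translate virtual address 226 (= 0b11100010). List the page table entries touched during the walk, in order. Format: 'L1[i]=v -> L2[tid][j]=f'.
vaddr = 226 = 0b11100010
Split: l1_idx=3, l2_idx=2, offset=2

Answer: L1[3]=1 -> L2[1][2]=40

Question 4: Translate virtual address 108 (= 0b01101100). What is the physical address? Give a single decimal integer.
vaddr = 108 = 0b01101100
Split: l1_idx=1, l2_idx=2, offset=12
L1[1] = 3
L2[3][2] = 88
paddr = 88 * 16 + 12 = 1420

Answer: 1420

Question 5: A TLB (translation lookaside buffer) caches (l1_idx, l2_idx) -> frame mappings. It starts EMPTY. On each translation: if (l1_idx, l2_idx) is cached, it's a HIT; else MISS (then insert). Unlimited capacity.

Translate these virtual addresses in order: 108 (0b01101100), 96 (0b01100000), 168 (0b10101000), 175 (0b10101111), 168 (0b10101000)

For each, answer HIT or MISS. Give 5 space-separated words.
Answer: MISS HIT MISS HIT HIT

Derivation:
vaddr=108: (1,2) not in TLB -> MISS, insert
vaddr=96: (1,2) in TLB -> HIT
vaddr=168: (2,2) not in TLB -> MISS, insert
vaddr=175: (2,2) in TLB -> HIT
vaddr=168: (2,2) in TLB -> HIT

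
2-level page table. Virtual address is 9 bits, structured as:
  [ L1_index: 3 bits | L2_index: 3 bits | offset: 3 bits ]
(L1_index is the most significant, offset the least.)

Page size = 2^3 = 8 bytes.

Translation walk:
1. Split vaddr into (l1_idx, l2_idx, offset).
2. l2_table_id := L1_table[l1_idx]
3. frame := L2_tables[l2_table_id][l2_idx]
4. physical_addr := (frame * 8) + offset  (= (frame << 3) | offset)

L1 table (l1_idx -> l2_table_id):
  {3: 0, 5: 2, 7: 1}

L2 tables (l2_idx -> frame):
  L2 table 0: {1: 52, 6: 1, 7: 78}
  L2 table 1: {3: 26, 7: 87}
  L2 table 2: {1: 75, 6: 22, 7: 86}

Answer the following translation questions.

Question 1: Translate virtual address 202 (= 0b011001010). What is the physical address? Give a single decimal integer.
vaddr = 202 = 0b011001010
Split: l1_idx=3, l2_idx=1, offset=2
L1[3] = 0
L2[0][1] = 52
paddr = 52 * 8 + 2 = 418

Answer: 418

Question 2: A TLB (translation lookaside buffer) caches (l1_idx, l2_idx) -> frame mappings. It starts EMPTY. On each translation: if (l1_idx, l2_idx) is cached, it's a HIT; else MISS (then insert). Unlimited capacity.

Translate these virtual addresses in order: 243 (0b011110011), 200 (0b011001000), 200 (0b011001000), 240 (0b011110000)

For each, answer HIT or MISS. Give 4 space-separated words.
Answer: MISS MISS HIT HIT

Derivation:
vaddr=243: (3,6) not in TLB -> MISS, insert
vaddr=200: (3,1) not in TLB -> MISS, insert
vaddr=200: (3,1) in TLB -> HIT
vaddr=240: (3,6) in TLB -> HIT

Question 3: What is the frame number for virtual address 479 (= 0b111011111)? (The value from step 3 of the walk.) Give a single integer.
vaddr = 479: l1_idx=7, l2_idx=3
L1[7] = 1; L2[1][3] = 26

Answer: 26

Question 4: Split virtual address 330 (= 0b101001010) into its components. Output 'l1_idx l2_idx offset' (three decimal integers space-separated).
vaddr = 330 = 0b101001010
  top 3 bits -> l1_idx = 5
  next 3 bits -> l2_idx = 1
  bottom 3 bits -> offset = 2

Answer: 5 1 2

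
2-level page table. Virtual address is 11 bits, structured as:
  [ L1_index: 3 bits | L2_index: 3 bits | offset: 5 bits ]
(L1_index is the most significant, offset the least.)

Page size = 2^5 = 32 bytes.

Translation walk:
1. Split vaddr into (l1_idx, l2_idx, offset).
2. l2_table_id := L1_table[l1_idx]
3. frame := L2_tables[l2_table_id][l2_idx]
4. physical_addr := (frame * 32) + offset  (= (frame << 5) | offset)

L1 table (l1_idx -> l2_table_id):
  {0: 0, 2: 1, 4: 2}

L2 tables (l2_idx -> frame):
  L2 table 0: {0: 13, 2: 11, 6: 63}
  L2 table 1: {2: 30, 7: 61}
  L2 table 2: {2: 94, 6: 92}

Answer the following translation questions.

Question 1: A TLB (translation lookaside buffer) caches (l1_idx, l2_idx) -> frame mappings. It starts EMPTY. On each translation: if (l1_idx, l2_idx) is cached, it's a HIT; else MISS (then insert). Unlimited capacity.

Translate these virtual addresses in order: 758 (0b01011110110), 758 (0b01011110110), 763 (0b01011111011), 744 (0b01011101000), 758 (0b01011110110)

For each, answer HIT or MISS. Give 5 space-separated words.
Answer: MISS HIT HIT HIT HIT

Derivation:
vaddr=758: (2,7) not in TLB -> MISS, insert
vaddr=758: (2,7) in TLB -> HIT
vaddr=763: (2,7) in TLB -> HIT
vaddr=744: (2,7) in TLB -> HIT
vaddr=758: (2,7) in TLB -> HIT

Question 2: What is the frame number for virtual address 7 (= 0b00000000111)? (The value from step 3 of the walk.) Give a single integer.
vaddr = 7: l1_idx=0, l2_idx=0
L1[0] = 0; L2[0][0] = 13

Answer: 13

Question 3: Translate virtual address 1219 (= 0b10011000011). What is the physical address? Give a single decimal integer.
vaddr = 1219 = 0b10011000011
Split: l1_idx=4, l2_idx=6, offset=3
L1[4] = 2
L2[2][6] = 92
paddr = 92 * 32 + 3 = 2947

Answer: 2947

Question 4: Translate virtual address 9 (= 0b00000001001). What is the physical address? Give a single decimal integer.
Answer: 425

Derivation:
vaddr = 9 = 0b00000001001
Split: l1_idx=0, l2_idx=0, offset=9
L1[0] = 0
L2[0][0] = 13
paddr = 13 * 32 + 9 = 425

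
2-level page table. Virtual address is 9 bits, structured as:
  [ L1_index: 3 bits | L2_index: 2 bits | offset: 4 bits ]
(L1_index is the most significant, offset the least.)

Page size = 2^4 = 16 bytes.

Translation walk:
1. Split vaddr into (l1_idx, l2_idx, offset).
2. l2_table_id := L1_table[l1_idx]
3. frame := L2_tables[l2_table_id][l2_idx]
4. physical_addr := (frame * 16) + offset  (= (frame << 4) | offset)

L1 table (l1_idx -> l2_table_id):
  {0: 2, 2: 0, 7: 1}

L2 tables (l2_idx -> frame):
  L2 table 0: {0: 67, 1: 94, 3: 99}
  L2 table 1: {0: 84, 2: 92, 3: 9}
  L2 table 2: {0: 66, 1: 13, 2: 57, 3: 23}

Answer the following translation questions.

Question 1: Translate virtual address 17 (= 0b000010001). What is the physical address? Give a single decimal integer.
vaddr = 17 = 0b000010001
Split: l1_idx=0, l2_idx=1, offset=1
L1[0] = 2
L2[2][1] = 13
paddr = 13 * 16 + 1 = 209

Answer: 209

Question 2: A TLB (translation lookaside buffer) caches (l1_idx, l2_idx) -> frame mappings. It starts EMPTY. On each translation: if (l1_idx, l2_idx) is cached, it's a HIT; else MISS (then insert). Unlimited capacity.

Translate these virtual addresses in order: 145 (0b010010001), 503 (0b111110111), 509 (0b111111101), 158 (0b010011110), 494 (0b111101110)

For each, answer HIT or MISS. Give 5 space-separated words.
Answer: MISS MISS HIT HIT MISS

Derivation:
vaddr=145: (2,1) not in TLB -> MISS, insert
vaddr=503: (7,3) not in TLB -> MISS, insert
vaddr=509: (7,3) in TLB -> HIT
vaddr=158: (2,1) in TLB -> HIT
vaddr=494: (7,2) not in TLB -> MISS, insert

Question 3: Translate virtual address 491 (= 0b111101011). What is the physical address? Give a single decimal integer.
vaddr = 491 = 0b111101011
Split: l1_idx=7, l2_idx=2, offset=11
L1[7] = 1
L2[1][2] = 92
paddr = 92 * 16 + 11 = 1483

Answer: 1483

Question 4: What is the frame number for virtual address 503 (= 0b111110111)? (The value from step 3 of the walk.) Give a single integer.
vaddr = 503: l1_idx=7, l2_idx=3
L1[7] = 1; L2[1][3] = 9

Answer: 9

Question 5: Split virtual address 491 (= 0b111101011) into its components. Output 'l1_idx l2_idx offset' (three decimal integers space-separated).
vaddr = 491 = 0b111101011
  top 3 bits -> l1_idx = 7
  next 2 bits -> l2_idx = 2
  bottom 4 bits -> offset = 11

Answer: 7 2 11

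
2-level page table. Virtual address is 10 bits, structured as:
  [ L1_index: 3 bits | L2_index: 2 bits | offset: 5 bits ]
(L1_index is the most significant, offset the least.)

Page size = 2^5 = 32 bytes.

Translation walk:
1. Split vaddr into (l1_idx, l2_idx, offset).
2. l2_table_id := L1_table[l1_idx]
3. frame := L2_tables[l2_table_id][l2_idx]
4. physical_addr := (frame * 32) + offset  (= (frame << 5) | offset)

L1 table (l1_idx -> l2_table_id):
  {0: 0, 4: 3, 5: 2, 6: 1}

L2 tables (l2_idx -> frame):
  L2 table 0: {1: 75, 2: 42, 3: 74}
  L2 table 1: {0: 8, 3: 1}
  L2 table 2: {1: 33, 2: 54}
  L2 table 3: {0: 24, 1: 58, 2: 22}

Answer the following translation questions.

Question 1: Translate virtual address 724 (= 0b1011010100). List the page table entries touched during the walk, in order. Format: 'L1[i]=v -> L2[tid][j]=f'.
vaddr = 724 = 0b1011010100
Split: l1_idx=5, l2_idx=2, offset=20

Answer: L1[5]=2 -> L2[2][2]=54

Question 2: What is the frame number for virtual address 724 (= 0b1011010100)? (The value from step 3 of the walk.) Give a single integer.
vaddr = 724: l1_idx=5, l2_idx=2
L1[5] = 2; L2[2][2] = 54

Answer: 54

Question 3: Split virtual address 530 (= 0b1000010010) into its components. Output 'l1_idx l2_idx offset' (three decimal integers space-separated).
vaddr = 530 = 0b1000010010
  top 3 bits -> l1_idx = 4
  next 2 bits -> l2_idx = 0
  bottom 5 bits -> offset = 18

Answer: 4 0 18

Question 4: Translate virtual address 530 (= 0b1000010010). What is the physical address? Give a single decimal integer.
vaddr = 530 = 0b1000010010
Split: l1_idx=4, l2_idx=0, offset=18
L1[4] = 3
L2[3][0] = 24
paddr = 24 * 32 + 18 = 786

Answer: 786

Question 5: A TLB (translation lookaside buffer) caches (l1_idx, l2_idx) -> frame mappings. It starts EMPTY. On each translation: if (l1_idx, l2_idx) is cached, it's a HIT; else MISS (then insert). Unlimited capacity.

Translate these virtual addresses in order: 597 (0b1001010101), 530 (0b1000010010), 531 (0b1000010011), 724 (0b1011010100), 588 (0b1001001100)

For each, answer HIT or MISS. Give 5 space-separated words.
Answer: MISS MISS HIT MISS HIT

Derivation:
vaddr=597: (4,2) not in TLB -> MISS, insert
vaddr=530: (4,0) not in TLB -> MISS, insert
vaddr=531: (4,0) in TLB -> HIT
vaddr=724: (5,2) not in TLB -> MISS, insert
vaddr=588: (4,2) in TLB -> HIT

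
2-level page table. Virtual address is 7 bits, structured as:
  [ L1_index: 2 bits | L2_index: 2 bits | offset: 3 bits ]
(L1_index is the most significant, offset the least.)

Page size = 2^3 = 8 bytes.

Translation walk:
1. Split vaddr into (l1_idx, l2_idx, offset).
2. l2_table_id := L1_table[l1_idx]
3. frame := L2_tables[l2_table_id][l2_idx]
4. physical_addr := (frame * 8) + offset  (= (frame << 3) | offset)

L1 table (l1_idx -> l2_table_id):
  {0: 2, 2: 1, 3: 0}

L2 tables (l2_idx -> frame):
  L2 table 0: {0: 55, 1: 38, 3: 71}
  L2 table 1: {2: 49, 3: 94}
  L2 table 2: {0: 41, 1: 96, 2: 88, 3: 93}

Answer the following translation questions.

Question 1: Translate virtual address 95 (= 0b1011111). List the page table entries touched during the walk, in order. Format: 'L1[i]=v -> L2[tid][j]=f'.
vaddr = 95 = 0b1011111
Split: l1_idx=2, l2_idx=3, offset=7

Answer: L1[2]=1 -> L2[1][3]=94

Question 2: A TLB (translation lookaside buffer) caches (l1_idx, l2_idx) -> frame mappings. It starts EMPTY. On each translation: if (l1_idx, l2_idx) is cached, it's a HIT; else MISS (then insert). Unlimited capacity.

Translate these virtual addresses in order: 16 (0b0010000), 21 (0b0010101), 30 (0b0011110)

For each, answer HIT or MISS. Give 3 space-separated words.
vaddr=16: (0,2) not in TLB -> MISS, insert
vaddr=21: (0,2) in TLB -> HIT
vaddr=30: (0,3) not in TLB -> MISS, insert

Answer: MISS HIT MISS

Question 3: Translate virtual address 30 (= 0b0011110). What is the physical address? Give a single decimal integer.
Answer: 750

Derivation:
vaddr = 30 = 0b0011110
Split: l1_idx=0, l2_idx=3, offset=6
L1[0] = 2
L2[2][3] = 93
paddr = 93 * 8 + 6 = 750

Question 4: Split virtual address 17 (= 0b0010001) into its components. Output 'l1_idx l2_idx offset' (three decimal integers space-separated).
Answer: 0 2 1

Derivation:
vaddr = 17 = 0b0010001
  top 2 bits -> l1_idx = 0
  next 2 bits -> l2_idx = 2
  bottom 3 bits -> offset = 1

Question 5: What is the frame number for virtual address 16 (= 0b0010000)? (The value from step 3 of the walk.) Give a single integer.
Answer: 88

Derivation:
vaddr = 16: l1_idx=0, l2_idx=2
L1[0] = 2; L2[2][2] = 88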